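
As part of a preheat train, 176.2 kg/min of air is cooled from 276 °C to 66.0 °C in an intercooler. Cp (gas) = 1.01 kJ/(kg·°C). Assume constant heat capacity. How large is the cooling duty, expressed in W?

Q_c = 623000 W

Q = ṁ·Cp·ΔT = 176.2 × 1.01 × (66.0 − 276) = -37372 kJ/min
Converting: 37372 / 60 s = 622.87 kW
Cooling duty = 622870 W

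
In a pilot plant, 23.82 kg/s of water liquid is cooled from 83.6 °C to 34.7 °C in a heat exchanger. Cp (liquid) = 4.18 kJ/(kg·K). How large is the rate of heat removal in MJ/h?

Q_c = 17500 MJ/h

Q = ṁ·Cp·ΔT = 23.82 × 4.18 × (34.7 − 83.6) = -4868.9 kJ/s
Cooling duty = 17528 MJ/h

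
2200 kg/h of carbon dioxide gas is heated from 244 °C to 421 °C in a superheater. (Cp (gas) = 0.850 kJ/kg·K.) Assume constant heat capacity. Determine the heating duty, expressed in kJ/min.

Q = ṁ·Cp·ΔT = 2200 × 0.850 × (421 − 244) = 330990 kJ/h
Converting: 330990 / 3600 s = 91.942 kW
Heating duty = 5516.5 kJ/min

Q = 5520 kJ/min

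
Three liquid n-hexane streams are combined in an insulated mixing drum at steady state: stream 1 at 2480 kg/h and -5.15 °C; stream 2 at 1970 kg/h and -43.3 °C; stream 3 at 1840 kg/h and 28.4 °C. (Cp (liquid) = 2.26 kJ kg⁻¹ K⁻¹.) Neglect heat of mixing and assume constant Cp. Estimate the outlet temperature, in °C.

T_out = -7.28 °C

Energy balance with Q = 0: Σ ṁᵢCp,ᵢ(T_out − Tᵢ) = 0
Σ ṁᵢCp,ᵢTᵢ = 2480×2.26×-5.15 + 1970×2.26×-43.3 + 1840×2.26×28.4 = -103550
Σ ṁᵢCp,ᵢ = 2480×2.26 + 1970×2.26 + 1840×2.26 = 14215
T_out = -103550 / 14215 = -7.2841 °C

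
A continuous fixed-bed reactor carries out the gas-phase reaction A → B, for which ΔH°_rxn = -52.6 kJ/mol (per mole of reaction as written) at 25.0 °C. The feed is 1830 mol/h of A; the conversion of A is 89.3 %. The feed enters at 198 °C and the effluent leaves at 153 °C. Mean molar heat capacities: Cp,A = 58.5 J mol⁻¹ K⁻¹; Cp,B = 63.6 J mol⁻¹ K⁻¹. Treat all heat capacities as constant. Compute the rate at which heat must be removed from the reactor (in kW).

Extent of reaction ξ = 0.893 × 1830 = 1634.2 mol/h
Reaction term: ξ·ΔH°_rxn = 1634.2 × -52.6 = -85958 kJ/h
Sensible, feed 198→25 °C: -18521 kJ/h
Outlet flows (mol/h): A 195.81, B 1634.2
Sensible, products 25→153 °C: 14770 kJ/h
Q = ΔH = -89709 kJ/h = -24.919 kW
Heat removed = 24.919 kW

Q_out = 24.9 kW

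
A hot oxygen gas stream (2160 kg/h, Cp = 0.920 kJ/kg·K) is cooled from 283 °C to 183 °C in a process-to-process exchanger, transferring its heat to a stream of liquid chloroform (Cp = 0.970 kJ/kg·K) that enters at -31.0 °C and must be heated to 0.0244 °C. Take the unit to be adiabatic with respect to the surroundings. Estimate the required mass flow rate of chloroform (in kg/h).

Heat released by hot stream: Q = 2160 × 0.920 × (283 − 183) = 198720 kJ/h
Energy balance on cold side (adiabatic exchanger): Q = ṁ_c·Cp_c·(T_c,out − T_c,in)
ṁ_c = 198720 / [0.970 × (0.0244 − -31.0)] = 6603.4 kg/h

ṁ_c = 6600 kg/h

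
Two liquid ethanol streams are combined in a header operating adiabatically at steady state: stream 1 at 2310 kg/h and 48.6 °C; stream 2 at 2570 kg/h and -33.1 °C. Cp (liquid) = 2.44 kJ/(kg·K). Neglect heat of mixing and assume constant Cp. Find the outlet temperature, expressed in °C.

Adiabatic, steady state ⇒ Σ ṁᵢCp,ᵢ(T_out − Tᵢ) = 0
Σ ṁᵢCp,ᵢTᵢ = 2310×2.44×48.6 + 2570×2.44×-33.1 = 66366
Σ ṁᵢCp,ᵢ = 2310×2.44 + 2570×2.44 = 11907
T_out = 66366 / 11907 = 5.5736 °C

T_out = 5.57 °C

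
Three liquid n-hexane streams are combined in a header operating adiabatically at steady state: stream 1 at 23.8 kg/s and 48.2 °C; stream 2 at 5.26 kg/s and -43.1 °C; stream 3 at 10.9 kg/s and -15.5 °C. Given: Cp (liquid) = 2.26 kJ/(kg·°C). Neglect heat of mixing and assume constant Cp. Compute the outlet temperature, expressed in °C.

T_out = 18.8 °C

Energy balance with Q = 0: Σ ṁᵢCp,ᵢ(T_out − Tᵢ) = 0
Σ ṁᵢCp,ᵢTᵢ = 23.8×2.26×48.2 + 5.26×2.26×-43.1 + 10.9×2.26×-15.5 = 1698.4
Σ ṁᵢCp,ᵢ = 23.8×2.26 + 5.26×2.26 + 10.9×2.26 = 90.31
T_out = 1698.4 / 90.31 = 18.806 °C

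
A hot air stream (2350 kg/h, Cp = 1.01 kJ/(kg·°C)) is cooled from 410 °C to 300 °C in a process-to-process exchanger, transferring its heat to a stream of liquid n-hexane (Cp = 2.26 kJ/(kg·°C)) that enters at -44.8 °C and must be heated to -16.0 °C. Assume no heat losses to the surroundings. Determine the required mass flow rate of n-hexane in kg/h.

Heat released by hot stream: Q = 2350 × 1.01 × (410 − 300) = 261080 kJ/h
Energy balance on cold side (adiabatic exchanger): Q = ṁ_c·Cp_c·(T_c,out − T_c,in)
ṁ_c = 261080 / [2.26 × (-16.0 − -44.8)] = 4011.3 kg/h

ṁ_c = 4010 kg/h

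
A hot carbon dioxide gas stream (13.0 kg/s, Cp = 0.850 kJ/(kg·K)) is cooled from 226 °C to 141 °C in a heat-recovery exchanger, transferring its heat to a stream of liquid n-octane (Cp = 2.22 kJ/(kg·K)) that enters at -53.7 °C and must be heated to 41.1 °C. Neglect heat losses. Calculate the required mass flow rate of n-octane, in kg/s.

ṁ_c = 4.46 kg/s

Heat released by hot stream: Q = 13.0 × 0.850 × (226 − 141) = 939.25 kJ/s
Energy balance on cold side (adiabatic exchanger): Q = ṁ_c·Cp_c·(T_c,out − T_c,in)
ṁ_c = 939.25 / [2.22 × (41.1 − -53.7)] = 4.4629 kg/s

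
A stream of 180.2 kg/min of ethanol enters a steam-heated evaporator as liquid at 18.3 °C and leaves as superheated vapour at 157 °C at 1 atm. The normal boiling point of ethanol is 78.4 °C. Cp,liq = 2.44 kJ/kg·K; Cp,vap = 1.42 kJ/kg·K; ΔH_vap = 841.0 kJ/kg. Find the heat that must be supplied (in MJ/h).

Q = 11900 MJ/h

liquid 18.3→78.4 °C: 146.64 kJ/kg
vaporisation at 78.4 °C: 841 kJ/kg
vapour 78.4→157 °C: 111.61 kJ/kg
Δh = 146.64 + 841 + 111.61 = 1099.3 kJ/kg
Q = ṁ·Δh = 180.2 kg/min × 1099.3 kJ/kg = 198090 kJ/min
|Q| = 3301.4 kW = 11885 MJ/h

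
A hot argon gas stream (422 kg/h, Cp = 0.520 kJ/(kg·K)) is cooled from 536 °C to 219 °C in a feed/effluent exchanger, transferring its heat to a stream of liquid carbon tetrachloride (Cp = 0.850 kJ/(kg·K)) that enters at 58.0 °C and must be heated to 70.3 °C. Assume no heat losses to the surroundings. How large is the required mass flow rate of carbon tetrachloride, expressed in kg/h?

Heat released by hot stream: Q = 422 × 0.520 × (536 − 219) = 69562 kJ/h
Energy balance on cold side (adiabatic exchanger): Q = ṁ_c·Cp_c·(T_c,out − T_c,in)
ṁ_c = 69562 / [0.850 × (70.3 − 58.0)] = 6653.5 kg/h

ṁ_c = 6650 kg/h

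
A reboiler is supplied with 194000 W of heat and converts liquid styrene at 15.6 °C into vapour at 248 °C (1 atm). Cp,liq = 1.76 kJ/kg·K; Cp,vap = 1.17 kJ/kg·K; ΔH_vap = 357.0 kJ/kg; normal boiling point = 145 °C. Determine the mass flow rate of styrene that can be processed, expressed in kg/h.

Δh = 1.76×(145−15.6) + 357.0 + 1.17×(248−145) = 705.25 kJ/kg
Q = 194000 W = 194 kJ/s = 698400 kJ/h
ṁ = Q/Δh = 698400 / 705.25 = 990.28 kg/h

ṁ = 990 kg/h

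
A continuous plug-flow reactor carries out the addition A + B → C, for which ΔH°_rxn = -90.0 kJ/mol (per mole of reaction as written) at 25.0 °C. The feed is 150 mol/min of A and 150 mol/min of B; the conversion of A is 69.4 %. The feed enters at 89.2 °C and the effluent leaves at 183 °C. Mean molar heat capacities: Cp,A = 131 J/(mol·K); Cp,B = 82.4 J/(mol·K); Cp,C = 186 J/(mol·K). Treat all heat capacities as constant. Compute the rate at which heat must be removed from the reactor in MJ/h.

Q_out = 409 MJ/h

Extent of reaction ξ = 0.694 × 150 = 104.1 mol/min
Reaction term: ξ·ΔH°_rxn = 104.1 × -90.0 = -9369 kJ/min
Sensible, feed 89.2→25 °C: -2055 kJ/min
Outlet flows (mol/min): A 45.9, B 45.9, C 104.1
Sensible, products 25→183 °C: 4606.9 kJ/min
Q = ΔH = -6817.1 kJ/min = -113.62 kW
Heat removed = 409.03 MJ/h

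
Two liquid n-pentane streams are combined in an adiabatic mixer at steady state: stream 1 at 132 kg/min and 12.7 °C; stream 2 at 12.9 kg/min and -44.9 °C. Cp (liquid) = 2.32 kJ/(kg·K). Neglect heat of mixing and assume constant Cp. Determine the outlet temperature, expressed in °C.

No heat crosses the boundary, so H_out = H_in.
T_out = Σ ṁᵢCp,ᵢTᵢ / Σ ṁᵢCp,ᵢ
      = 2545.5 / 336.17 = 7.572 °C

T_out = 7.57 °C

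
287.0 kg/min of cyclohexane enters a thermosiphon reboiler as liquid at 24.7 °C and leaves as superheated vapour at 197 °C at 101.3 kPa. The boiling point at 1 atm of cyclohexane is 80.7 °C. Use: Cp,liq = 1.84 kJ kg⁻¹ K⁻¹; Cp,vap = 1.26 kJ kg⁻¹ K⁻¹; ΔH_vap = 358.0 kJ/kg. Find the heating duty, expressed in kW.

liquid 24.7→80.7 °C: 103.04 kJ/kg
vaporisation at 80.7 °C: 358 kJ/kg
vapour 80.7→197 °C: 146.54 kJ/kg
Δh = 103.04 + 358 + 146.54 = 607.58 kJ/kg
Q = ṁ·Δh = 287.0 kg/min × 607.58 kJ/kg = 174370 kJ/min
|Q| = 2906.2 kW

Q = 2910 kW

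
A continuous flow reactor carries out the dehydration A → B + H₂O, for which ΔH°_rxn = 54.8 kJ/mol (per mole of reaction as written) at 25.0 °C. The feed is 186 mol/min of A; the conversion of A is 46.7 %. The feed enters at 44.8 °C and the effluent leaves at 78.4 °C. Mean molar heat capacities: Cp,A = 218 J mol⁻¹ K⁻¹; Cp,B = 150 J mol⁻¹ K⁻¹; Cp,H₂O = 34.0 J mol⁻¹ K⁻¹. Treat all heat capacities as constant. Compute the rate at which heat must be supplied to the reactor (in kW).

Q_in = 99.4 kW

Extent of reaction ξ = 0.467 × 186 = 86.862 mol/min
Reaction term: ξ·ΔH°_rxn = 86.862 × 54.8 = 4760 kJ/min
Sensible, feed 44.8→25 °C: -802.85 kJ/min
Outlet flows (mol/min): A 99.138, B 86.862, H₂O 86.862
Sensible, products 25→78.4 °C: 2007.6 kJ/min
Q = ΔH = 5964.7 kJ/min = 99.412 kW
Heat supplied = 99.412 kW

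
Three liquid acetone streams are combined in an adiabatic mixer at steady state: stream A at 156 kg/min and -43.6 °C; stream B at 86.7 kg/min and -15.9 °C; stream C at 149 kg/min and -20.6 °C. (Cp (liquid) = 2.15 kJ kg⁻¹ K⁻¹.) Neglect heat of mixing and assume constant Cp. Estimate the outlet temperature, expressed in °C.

T_out = -28.7 °C

No heat crosses the boundary, so H_out = H_in.
Σ ṁᵢCp,ᵢTᵢ = 156×2.15×-43.6 + 86.7×2.15×-15.9 + 149×2.15×-20.6 = -24186
Σ ṁᵢCp,ᵢ = 156×2.15 + 86.7×2.15 + 149×2.15 = 842.15
T_out = -24186 / 842.15 = -28.72 °C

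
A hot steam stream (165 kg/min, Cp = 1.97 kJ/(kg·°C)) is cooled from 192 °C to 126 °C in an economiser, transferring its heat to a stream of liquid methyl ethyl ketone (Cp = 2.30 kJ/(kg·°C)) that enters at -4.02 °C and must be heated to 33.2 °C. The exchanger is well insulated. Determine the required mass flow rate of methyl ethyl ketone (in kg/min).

Heat released by hot stream: Q = 165 × 1.97 × (192 − 126) = 21453 kJ/min
Energy balance on cold side (adiabatic exchanger): Q = ṁ_c·Cp_c·(T_c,out − T_c,in)
ṁ_c = 21453 / [2.30 × (33.2 − -4.02)] = 250.61 kg/min

ṁ_c = 251 kg/min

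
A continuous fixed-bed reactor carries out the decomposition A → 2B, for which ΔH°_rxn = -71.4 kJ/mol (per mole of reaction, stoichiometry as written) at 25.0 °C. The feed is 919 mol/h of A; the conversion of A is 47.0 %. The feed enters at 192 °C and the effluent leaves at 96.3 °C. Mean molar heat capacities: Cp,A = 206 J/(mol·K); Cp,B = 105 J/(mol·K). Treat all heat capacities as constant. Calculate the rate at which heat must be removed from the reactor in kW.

Extent of reaction ξ = 0.470 × 919 = 431.93 mol/h
Reaction term: ξ·ΔH°_rxn = 431.93 × -71.4 = -30840 kJ/h
Sensible, feed 192→25 °C: -31615 kJ/h
Outlet flows (mol/h): A 487.07, B 863.86
Sensible, products 25→96.3 °C: 13621 kJ/h
Q = ΔH = -48834 kJ/h = -13.565 kW
Heat removed = 13.565 kW

Q_out = 13.6 kW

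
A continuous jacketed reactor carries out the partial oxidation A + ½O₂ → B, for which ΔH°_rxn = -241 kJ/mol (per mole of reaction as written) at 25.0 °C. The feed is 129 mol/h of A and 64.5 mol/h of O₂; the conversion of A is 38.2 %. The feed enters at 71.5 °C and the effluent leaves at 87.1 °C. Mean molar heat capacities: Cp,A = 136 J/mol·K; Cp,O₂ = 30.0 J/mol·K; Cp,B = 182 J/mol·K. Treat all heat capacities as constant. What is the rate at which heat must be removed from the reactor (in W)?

Extent of reaction ξ = 0.382 × 129 = 49.278 mol/h
Reaction term: ξ·ΔH°_rxn = 49.278 × -241 = -11876 kJ/h
Sensible, feed 71.5→25 °C: -905.77 kJ/h
Outlet flows (mol/h): A 79.722, O₂ 39.861, B 49.278
Sensible, products 25→87.1 °C: 1304.5 kJ/h
Q = ΔH = -11477 kJ/h = -3.1881 kW
Heat removed = 3188.1 W

Q_out = 3190 W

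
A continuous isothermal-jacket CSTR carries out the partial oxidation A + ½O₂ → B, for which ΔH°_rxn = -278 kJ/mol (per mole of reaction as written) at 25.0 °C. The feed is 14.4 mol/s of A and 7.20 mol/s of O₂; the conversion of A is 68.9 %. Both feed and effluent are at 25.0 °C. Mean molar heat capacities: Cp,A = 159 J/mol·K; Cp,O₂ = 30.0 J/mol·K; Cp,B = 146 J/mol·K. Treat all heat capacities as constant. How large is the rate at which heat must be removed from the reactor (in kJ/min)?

Extent of reaction ξ = 0.689 × 14.4 = 9.9216 mol/s
Reaction term: ξ·ΔH°_rxn = 9.9216 × -278 = -2758.2 kJ/s
Q = ΔH = -2758.2 kJ/s = -2758.2 kW
Heat removed = 165490 kJ/min

Q_out = 165000 kJ/min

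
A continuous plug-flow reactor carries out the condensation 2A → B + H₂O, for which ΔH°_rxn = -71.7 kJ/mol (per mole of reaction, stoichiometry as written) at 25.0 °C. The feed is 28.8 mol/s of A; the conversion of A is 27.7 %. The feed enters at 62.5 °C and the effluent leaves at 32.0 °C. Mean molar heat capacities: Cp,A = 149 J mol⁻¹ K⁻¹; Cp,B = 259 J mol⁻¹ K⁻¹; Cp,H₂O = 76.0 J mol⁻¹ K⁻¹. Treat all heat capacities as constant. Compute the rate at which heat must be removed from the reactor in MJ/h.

Q_out = 1500 MJ/h

Extent of reaction ξ = 0.277 × 28.8 / 2 = 3.9888 mol/s
Reaction term: ξ·ΔH°_rxn = 3.9888 × -71.7 = -286 kJ/s
Sensible, feed 62.5→25 °C: -160.92 kJ/s
Outlet flows (mol/s): A 20.822, B 3.9888, H₂O 3.9888
Sensible, products 25→32.0 °C: 31.071 kJ/s
Q = ΔH = -415.85 kJ/s = -415.85 kW
Heat removed = 1497 MJ/h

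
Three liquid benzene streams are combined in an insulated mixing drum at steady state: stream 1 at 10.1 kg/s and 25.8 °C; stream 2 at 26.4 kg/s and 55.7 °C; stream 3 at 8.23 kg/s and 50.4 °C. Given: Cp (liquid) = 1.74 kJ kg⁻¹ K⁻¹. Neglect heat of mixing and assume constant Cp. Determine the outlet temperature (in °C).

Energy balance with Q = 0: Σ ṁᵢCp,ᵢ(T_out − Tᵢ) = 0
T_out = Σ ṁᵢCp,ᵢTᵢ / Σ ṁᵢCp,ᵢ
      = 3733.8 / 77.83 = 47.973 °C

T_out = 48.0 °C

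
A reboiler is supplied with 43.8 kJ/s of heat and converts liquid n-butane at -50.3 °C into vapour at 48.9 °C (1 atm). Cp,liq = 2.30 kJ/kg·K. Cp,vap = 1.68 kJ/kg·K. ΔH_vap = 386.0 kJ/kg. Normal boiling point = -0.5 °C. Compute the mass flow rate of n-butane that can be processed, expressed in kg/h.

Δh = 2.30×(-0.5−-50.3) + 386.0 + 1.68×(48.9−-0.5) = 583.53 kJ/kg
Q = 43.8 kJ/s = 43.8 kJ/s = 157680 kJ/h
ṁ = Q/Δh = 157680 / 583.53 = 270.22 kg/h

ṁ = 270 kg/h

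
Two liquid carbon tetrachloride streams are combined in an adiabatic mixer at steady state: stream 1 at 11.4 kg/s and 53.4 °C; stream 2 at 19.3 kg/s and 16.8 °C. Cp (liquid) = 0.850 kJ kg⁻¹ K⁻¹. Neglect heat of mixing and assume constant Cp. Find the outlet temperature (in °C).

Adiabatic, steady state ⇒ Σ ṁᵢCp,ᵢ(T_out − Tᵢ) = 0
Σ ṁᵢCp,ᵢTᵢ = 11.4×0.850×53.4 + 19.3×0.850×16.8 = 793.05
Σ ṁᵢCp,ᵢ = 11.4×0.850 + 19.3×0.850 = 26.095
T_out = 793.05 / 26.095 = 30.391 °C

T_out = 30.4 °C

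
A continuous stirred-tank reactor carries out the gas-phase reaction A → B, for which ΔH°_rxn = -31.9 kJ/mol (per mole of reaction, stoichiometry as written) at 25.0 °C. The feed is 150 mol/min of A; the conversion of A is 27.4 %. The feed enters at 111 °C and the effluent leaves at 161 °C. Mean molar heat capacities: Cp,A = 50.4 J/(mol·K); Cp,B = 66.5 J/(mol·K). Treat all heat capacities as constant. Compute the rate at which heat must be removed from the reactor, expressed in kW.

Extent of reaction ξ = 0.274 × 150 = 41.1 mol/min
Reaction term: ξ·ΔH°_rxn = 41.1 × -31.9 = -1311.1 kJ/min
Sensible, feed 111→25 °C: -650.16 kJ/min
Outlet flows (mol/min): A 108.9, B 41.1
Sensible, products 25→161 °C: 1118.2 kJ/min
Q = ΔH = -843.1 kJ/min = -14.052 kW
Heat removed = 14.052 kW

Q_out = 14.1 kW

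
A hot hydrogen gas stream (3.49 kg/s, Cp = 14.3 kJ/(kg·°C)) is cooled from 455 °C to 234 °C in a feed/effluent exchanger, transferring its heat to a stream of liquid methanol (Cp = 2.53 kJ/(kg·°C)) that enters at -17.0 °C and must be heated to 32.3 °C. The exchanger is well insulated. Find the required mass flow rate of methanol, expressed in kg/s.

ṁ_c = 88.4 kg/s

Heat released by hot stream: Q = 3.49 × 14.3 × (455 − 234) = 11029 kJ/s
Energy balance on cold side (adiabatic exchanger): Q = ṁ_c·Cp_c·(T_c,out − T_c,in)
ṁ_c = 11029 / [2.53 × (32.3 − -17.0)] = 88.427 kg/s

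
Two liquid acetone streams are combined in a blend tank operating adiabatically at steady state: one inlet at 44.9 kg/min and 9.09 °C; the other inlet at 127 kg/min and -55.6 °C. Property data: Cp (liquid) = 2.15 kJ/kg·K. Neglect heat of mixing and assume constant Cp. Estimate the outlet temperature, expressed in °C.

Adiabatic, steady state ⇒ Σ ṁᵢCp,ᵢ(T_out − Tᵢ) = 0
T_out = Σ ṁᵢCp,ᵢTᵢ / Σ ṁᵢCp,ᵢ
      = -14304 / 369.59 = -38.703 °C

T_out = -38.7 °C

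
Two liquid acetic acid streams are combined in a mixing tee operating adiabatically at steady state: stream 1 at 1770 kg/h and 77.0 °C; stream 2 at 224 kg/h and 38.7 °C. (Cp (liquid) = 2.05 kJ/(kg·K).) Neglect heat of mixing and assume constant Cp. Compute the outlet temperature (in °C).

T_out = 72.7 °C

Energy balance with Q = 0: Σ ṁᵢCp,ᵢ(T_out − Tᵢ) = 0
T_out = Σ ṁᵢCp,ᵢTᵢ / Σ ṁᵢCp,ᵢ
      = 297170 / 4087.7 = 72.697 °C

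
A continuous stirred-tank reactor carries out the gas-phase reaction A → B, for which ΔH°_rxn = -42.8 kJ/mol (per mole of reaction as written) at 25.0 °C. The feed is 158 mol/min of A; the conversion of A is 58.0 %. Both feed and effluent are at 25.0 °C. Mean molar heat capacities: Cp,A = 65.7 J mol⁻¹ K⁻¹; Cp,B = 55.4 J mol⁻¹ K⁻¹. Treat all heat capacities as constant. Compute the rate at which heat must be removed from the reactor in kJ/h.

Q_out = 235000 kJ/h

Extent of reaction ξ = 0.580 × 158 = 91.64 mol/min
Reaction term: ξ·ΔH°_rxn = 91.64 × -42.8 = -3922.2 kJ/min
Q = ΔH = -3922.2 kJ/min = -65.37 kW
Heat removed = 235330 kJ/h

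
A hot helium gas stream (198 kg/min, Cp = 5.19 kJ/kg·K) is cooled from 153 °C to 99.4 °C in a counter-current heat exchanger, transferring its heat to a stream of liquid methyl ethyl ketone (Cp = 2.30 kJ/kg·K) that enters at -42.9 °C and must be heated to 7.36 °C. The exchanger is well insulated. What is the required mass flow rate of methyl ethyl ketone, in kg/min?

Heat released by hot stream: Q = 198 × 5.19 × (153 − 99.4) = 55080 kJ/min
Energy balance on cold side (adiabatic exchanger): Q = ṁ_c·Cp_c·(T_c,out − T_c,in)
ṁ_c = 55080 / [2.30 × (7.36 − -42.9)] = 476.48 kg/min

ṁ_c = 476 kg/min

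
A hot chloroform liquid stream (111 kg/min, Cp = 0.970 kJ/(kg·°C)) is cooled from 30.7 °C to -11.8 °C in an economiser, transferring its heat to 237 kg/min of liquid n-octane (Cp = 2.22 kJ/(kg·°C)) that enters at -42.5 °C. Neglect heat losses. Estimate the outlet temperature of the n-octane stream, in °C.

Heat released by hot stream: Q = 111 × 0.970 × (30.7 − -11.8) = 4576 kJ/min
Energy balance on cold side (adiabatic exchanger): Q = ṁ_c·Cp_c·(T_c,out − T_c,in)
T_c,out = -42.5 + 4576/(237 × 2.22) = -33.803 °C

T_c,out = -33.8 °C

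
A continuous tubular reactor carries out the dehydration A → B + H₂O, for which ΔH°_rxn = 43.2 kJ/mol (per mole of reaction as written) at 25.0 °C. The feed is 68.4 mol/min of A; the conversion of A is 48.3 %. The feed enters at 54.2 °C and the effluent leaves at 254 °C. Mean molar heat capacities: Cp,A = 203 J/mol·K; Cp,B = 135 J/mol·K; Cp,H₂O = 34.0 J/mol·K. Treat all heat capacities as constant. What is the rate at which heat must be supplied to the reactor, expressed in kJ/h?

Q_in = 237000 kJ/h

Extent of reaction ξ = 0.483 × 68.4 = 33.037 mol/min
Reaction term: ξ·ΔH°_rxn = 33.037 × 43.2 = 1427.2 kJ/min
Sensible, feed 54.2→25 °C: -405.45 kJ/min
Outlet flows (mol/min): A 35.363, B 33.037, H₂O 33.037
Sensible, products 25→254 °C: 2922.5 kJ/min
Q = ΔH = 3944.2 kJ/min = 65.737 kW
Heat supplied = 236650 kJ/h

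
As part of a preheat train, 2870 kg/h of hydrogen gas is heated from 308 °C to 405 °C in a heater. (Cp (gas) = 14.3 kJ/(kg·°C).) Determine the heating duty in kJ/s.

Q = 1110 kJ/s

Q = ṁ·Cp·ΔT = 2870 × 14.3 × (405 − 308) = 3.981e+06 kJ/h
Converting: 3.981e+06 / 3600 s = 1105.8 kW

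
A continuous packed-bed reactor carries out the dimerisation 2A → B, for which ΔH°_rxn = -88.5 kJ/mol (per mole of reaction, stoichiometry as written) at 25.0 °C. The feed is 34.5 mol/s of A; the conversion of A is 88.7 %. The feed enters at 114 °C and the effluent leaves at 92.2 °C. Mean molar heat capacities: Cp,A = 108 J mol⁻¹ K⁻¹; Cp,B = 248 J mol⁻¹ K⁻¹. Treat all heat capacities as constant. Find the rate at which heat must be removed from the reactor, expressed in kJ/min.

Q_out = 84100 kJ/min

Extent of reaction ξ = 0.887 × 34.5 / 2 = 15.301 mol/s
Reaction term: ξ·ΔH°_rxn = 15.301 × -88.5 = -1354.1 kJ/s
Sensible, feed 114→25 °C: -331.61 kJ/s
Outlet flows (mol/s): A 3.8985, B 15.301
Sensible, products 25→92.2 °C: 283.29 kJ/s
Q = ΔH = -1402.4 kJ/s = -1402.4 kW
Heat removed = 84146 kJ/min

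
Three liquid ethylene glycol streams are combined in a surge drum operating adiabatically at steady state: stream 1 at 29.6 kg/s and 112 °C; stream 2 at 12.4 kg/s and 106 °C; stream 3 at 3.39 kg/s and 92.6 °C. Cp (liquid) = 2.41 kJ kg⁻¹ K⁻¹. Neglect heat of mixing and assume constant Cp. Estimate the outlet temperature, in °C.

No heat crosses the boundary, so H_out = H_in.
Σ ṁᵢCp,ᵢTᵢ = 29.6×2.41×112 + 12.4×2.41×106 + 3.39×2.41×92.6 = 11914
Σ ṁᵢCp,ᵢ = 29.6×2.41 + 12.4×2.41 + 3.39×2.41 = 109.39
T_out = 11914 / 109.39 = 108.91 °C

T_out = 109 °C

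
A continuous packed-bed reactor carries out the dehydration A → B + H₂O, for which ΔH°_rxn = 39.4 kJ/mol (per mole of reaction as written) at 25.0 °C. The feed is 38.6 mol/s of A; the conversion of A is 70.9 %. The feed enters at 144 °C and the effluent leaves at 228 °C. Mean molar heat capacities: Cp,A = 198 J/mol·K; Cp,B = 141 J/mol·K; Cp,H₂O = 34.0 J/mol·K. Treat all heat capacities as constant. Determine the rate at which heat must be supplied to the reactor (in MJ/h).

Extent of reaction ξ = 0.709 × 38.6 = 27.367 mol/s
Reaction term: ξ·ΔH°_rxn = 27.367 × 39.4 = 1078.3 kJ/s
Sensible, feed 144→25 °C: -909.49 kJ/s
Outlet flows (mol/s): A 11.233, B 27.367, H₂O 27.367
Sensible, products 25→228 °C: 1423.7 kJ/s
Q = ΔH = 1592.5 kJ/s = 1592.5 kW
Heat supplied = 5733 MJ/h

Q_in = 5730 MJ/h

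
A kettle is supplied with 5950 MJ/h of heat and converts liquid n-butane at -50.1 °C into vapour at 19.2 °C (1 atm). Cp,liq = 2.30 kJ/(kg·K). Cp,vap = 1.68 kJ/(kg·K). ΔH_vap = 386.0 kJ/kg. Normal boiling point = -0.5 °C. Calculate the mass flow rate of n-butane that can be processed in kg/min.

ṁ = 186 kg/min

Δh = 2.30×(-0.5−-50.1) + 386.0 + 1.68×(19.2−-0.5) = 533.18 kJ/kg
Q = 5950 MJ/h = 1652.8 kJ/s = 99167 kJ/min
ṁ = Q/Δh = 99167 / 533.18 = 185.99 kg/min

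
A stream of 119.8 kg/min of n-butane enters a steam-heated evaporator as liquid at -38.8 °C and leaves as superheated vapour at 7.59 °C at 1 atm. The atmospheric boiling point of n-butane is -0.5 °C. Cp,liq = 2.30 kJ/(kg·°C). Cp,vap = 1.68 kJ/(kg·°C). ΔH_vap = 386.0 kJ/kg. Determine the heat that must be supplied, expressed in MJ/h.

liquid -38.8→-0.5 °C: 88.09 kJ/kg
vaporisation at -0.5 °C: 386 kJ/kg
vapour -0.5→7.59 °C: 13.591 kJ/kg
Δh = 88.09 + 386 + 13.591 = 487.68 kJ/kg
Q = ṁ·Δh = 119.8 kg/min × 487.68 kJ/kg = 58424 kJ/min
|Q| = 973.74 kW = 3505.5 MJ/h

Q = 3510 MJ/h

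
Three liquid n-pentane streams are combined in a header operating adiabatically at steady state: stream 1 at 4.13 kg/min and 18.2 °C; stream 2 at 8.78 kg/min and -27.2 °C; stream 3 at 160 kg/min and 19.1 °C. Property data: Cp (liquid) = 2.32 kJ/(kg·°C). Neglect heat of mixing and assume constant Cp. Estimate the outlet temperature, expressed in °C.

No heat crosses the boundary, so H_out = H_in.
Σ ṁᵢCp,ᵢTᵢ = 4.13×2.32×18.2 + 8.78×2.32×-27.2 + 160×2.32×19.1 = 6710.3
Σ ṁᵢCp,ᵢ = 4.13×2.32 + 8.78×2.32 + 160×2.32 = 401.15
T_out = 6710.3 / 401.15 = 16.727 °C

T_out = 16.7 °C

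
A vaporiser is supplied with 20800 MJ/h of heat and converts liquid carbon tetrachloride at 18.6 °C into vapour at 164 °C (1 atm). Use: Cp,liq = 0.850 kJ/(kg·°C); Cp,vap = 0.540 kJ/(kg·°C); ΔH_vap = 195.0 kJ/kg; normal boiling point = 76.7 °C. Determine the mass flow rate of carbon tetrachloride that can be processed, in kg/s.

Δh = 0.850×(76.7−18.6) + 195.0 + 0.540×(164−76.7) = 291.53 kJ/kg
Q = 20800 MJ/h = 5777.8 kJ/s = 5777.8 kJ/s
ṁ = Q/Δh = 5777.8 / 291.53 = 19.819 kg/s

ṁ = 19.8 kg/s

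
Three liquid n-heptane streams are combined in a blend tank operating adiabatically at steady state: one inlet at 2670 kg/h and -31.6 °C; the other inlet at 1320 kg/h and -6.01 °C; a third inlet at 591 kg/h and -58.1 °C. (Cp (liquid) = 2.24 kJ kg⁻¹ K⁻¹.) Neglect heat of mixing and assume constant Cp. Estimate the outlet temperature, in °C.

Adiabatic, steady state ⇒ Σ ṁᵢCp,ᵢ(T_out − Tᵢ) = 0
T_out = Σ ṁᵢCp,ᵢTᵢ / Σ ṁᵢCp,ᵢ
      = -283680 / 10261 = -27.645 °C

T_out = -27.6 °C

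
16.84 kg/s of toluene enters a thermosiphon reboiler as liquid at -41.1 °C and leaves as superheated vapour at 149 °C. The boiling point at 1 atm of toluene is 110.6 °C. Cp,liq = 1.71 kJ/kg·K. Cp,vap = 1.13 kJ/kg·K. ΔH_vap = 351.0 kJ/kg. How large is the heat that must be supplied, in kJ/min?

Q = 661000 kJ/min

liquid -41.1→110.6 °C: 259.41 kJ/kg
vaporisation at 110.6 °C: 351 kJ/kg
vapour 110.6→149 °C: 43.392 kJ/kg
Δh = 259.41 + 351 + 43.392 = 653.8 kJ/kg
Q = ṁ·Δh = 16.84 kg/s × 653.8 kJ/kg = 11010 kJ/s
|Q| = 11010 kW = 660600 kJ/min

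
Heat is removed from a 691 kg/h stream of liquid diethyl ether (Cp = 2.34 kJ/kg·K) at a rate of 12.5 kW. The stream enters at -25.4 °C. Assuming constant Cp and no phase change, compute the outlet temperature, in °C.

Q = 12.5 kW = 45000 kJ/h
ΔT = Q/(ṁ·Cp) = 45000/(691×2.34) = 27.83 K
T_out = -25.4 − 27.83 = -53.23 °C

T_out = -53.2 °C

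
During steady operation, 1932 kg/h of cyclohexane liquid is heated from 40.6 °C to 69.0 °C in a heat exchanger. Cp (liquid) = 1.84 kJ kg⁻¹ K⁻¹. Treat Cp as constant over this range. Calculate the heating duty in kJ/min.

Q = ṁ·Cp·ΔT = 1932 × 1.84 × (69.0 − 40.6) = 100960 kJ/h
Converting: 100960 / 3600 s = 28.044 kW
Heating duty = 1682.6 kJ/min

Q = 1680 kJ/min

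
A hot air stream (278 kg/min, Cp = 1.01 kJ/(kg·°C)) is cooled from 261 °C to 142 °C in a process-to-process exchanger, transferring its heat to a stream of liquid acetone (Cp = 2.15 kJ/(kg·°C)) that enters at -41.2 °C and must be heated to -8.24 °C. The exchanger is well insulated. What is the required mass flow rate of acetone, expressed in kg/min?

Heat released by hot stream: Q = 278 × 1.01 × (261 − 142) = 33413 kJ/min
Energy balance on cold side (adiabatic exchanger): Q = ṁ_c·Cp_c·(T_c,out − T_c,in)
ṁ_c = 33413 / [2.15 × (-8.24 − -41.2)] = 471.51 kg/min

ṁ_c = 472 kg/min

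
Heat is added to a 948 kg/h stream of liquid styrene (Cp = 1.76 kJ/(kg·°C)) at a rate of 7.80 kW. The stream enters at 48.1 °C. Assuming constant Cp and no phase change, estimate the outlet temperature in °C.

Q = 7.80 kW = 28080 kJ/h
ΔT = Q/(ṁ·Cp) = 28080/(948×1.76) = 16.83 K
T_out = 48.1 + 16.83 = 64.93 °C

T_out = 64.9 °C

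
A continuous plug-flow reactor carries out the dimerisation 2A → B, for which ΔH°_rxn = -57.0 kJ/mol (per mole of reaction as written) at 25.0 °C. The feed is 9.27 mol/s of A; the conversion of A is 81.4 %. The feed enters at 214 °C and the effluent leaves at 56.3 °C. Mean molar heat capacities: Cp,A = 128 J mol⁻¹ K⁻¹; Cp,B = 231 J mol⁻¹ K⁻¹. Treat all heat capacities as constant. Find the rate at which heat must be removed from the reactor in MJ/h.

Q_out = 1460 MJ/h

Extent of reaction ξ = 0.814 × 9.27 / 2 = 3.7729 mol/s
Reaction term: ξ·ΔH°_rxn = 3.7729 × -57.0 = -215.05 kJ/s
Sensible, feed 214→25 °C: -224.26 kJ/s
Outlet flows (mol/s): A 1.7242, B 3.7729
Sensible, products 25→56.3 °C: 34.187 kJ/s
Q = ΔH = -405.13 kJ/s = -405.13 kW
Heat removed = 1458.5 MJ/h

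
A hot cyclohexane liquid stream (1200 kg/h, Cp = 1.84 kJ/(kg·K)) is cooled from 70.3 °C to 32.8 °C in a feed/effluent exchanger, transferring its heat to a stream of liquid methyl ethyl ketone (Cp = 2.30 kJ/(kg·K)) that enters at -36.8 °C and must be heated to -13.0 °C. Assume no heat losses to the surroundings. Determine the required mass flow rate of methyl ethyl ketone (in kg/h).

ṁ_c = 1510 kg/h

Heat released by hot stream: Q = 1200 × 1.84 × (70.3 − 32.8) = 82800 kJ/h
Energy balance on cold side (adiabatic exchanger): Q = ṁ_c·Cp_c·(T_c,out − T_c,in)
ṁ_c = 82800 / [2.30 × (-13.0 − -36.8)] = 1512.6 kg/h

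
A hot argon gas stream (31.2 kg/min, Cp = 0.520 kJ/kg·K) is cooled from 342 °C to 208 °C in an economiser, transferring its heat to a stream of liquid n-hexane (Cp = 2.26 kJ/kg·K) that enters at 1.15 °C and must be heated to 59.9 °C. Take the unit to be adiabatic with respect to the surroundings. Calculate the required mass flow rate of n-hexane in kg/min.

ṁ_c = 16.4 kg/min

Heat released by hot stream: Q = 31.2 × 0.520 × (342 − 208) = 2174 kJ/min
Energy balance on cold side (adiabatic exchanger): Q = ṁ_c·Cp_c·(T_c,out − T_c,in)
ṁ_c = 2174 / [2.26 × (59.9 − 1.15)] = 16.374 kg/min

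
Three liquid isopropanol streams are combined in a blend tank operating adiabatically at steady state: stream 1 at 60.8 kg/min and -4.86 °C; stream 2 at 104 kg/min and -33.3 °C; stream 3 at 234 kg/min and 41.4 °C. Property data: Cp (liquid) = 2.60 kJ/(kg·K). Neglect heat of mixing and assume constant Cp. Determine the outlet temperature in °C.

No heat crosses the boundary, so H_out = H_in.
Σ ṁᵢCp,ᵢTᵢ = 60.8×2.60×-4.86 + 104×2.60×-33.3 + 234×2.60×41.4 = 15415
Σ ṁᵢCp,ᵢ = 60.8×2.60 + 104×2.60 + 234×2.60 = 1036.9
T_out = 15415 / 1036.9 = 14.867 °C

T_out = 14.9 °C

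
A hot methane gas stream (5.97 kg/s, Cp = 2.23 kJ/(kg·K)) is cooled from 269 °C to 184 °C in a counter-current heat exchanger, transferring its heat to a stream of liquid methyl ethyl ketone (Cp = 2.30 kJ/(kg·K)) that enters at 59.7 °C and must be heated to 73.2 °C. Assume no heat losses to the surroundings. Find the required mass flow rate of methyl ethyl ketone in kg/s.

ṁ_c = 36.4 kg/s

Heat released by hot stream: Q = 5.97 × 2.23 × (269 − 184) = 1131.6 kJ/s
Energy balance on cold side (adiabatic exchanger): Q = ṁ_c·Cp_c·(T_c,out − T_c,in)
ṁ_c = 1131.6 / [2.30 × (73.2 − 59.7)] = 36.445 kg/s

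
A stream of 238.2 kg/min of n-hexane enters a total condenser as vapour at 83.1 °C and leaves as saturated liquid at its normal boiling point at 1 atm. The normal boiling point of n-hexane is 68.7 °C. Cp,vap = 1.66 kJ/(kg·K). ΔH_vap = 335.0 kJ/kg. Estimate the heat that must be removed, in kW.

Q_c = 1420 kW

vapour 83.1→68.7 °C: -23.904 kJ/kg
condensation at 68.7 °C: -335 kJ/kg
Δh = -23.904 + -335 = -358.9 kJ/kg
Q = ṁ·Δh = 238.2 kg/min × -358.9 kJ/kg = -85491 kJ/min
|Q| = 1424.8 kW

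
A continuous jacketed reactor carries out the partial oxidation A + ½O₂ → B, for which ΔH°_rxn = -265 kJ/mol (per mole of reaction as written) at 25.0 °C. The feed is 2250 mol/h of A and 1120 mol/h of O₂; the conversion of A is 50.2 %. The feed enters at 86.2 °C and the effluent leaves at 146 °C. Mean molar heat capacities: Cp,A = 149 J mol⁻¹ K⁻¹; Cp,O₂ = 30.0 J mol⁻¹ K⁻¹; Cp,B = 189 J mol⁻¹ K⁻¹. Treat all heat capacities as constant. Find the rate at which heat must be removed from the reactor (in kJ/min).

Q_out = 4560 kJ/min

Extent of reaction ξ = 0.502 × 2250 = 1129.5 mol/h
Reaction term: ξ·ΔH°_rxn = 1129.5 × -265 = -299320 kJ/h
Sensible, feed 86.2→25 °C: -22574 kJ/h
Outlet flows (mol/h): A 1120.5, O₂ 555.25, B 1129.5
Sensible, products 25→146 °C: 48048 kJ/h
Q = ΔH = -273840 kJ/h = -76.068 kW
Heat removed = 4564.1 kJ/min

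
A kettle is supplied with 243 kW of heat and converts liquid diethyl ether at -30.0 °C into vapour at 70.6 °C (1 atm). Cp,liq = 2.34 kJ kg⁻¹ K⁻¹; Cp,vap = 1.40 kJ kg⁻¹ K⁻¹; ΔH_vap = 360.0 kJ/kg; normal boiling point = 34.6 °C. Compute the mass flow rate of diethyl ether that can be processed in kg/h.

ṁ = 1560 kg/h

Δh = 2.34×(34.6−-30.0) + 360.0 + 1.40×(70.6−34.6) = 561.56 kJ/kg
Q = 243 kW = 243 kJ/s = 874800 kJ/h
ṁ = Q/Δh = 874800 / 561.56 = 1557.8 kg/h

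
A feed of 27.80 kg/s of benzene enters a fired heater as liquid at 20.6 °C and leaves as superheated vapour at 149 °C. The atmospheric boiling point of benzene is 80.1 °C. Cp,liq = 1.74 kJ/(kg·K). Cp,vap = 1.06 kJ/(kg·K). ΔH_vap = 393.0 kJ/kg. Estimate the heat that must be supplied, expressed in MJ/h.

Q = 57000 MJ/h

liquid 20.6→80.1 °C: 103.53 kJ/kg
vaporisation at 80.1 °C: 393 kJ/kg
vapour 80.1→149 °C: 73.034 kJ/kg
Δh = 103.53 + 393 + 73.034 = 569.56 kJ/kg
Q = ṁ·Δh = 27.80 kg/s × 569.56 kJ/kg = 15834 kJ/s
|Q| = 15834 kW = 57002 MJ/h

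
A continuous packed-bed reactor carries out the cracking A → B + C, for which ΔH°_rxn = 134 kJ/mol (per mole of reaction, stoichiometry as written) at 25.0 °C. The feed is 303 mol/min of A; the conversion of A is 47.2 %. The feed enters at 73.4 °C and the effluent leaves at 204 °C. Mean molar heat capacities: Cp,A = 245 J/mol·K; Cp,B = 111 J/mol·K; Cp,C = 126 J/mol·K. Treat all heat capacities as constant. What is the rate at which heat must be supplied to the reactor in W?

Q_in = 478000 W

Extent of reaction ξ = 0.472 × 303 = 143.02 mol/min
Reaction term: ξ·ΔH°_rxn = 143.02 × 134 = 19164 kJ/min
Sensible, feed 73.4→25 °C: -3593 kJ/min
Outlet flows (mol/min): A 159.98, B 143.02, C 143.02
Sensible, products 25→204 °C: 13083 kJ/min
Q = ΔH = 28654 kJ/min = 477.57 kW
Heat supplied = 477570 W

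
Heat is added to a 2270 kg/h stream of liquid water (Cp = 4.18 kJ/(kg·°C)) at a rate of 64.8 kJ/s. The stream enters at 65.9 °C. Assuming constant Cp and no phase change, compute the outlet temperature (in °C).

T_out = 90.5 °C

Q = 64.8 kJ/s = 233280 kJ/h
ΔT = Q/(ṁ·Cp) = 233280/(2270×4.18) = 24.585 K
T_out = 65.9 + 24.585 = 90.485 °C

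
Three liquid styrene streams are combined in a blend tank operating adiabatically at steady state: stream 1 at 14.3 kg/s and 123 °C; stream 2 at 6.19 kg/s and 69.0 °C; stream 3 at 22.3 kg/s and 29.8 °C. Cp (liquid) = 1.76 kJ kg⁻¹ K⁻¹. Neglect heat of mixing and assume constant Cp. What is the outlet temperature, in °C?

T_out = 66.6 °C

Energy balance with Q = 0: Σ ṁᵢCp,ᵢ(T_out − Tᵢ) = 0
T_out = Σ ṁᵢCp,ᵢTᵢ / Σ ṁᵢCp,ᵢ
      = 5017 / 75.31 = 66.617 °C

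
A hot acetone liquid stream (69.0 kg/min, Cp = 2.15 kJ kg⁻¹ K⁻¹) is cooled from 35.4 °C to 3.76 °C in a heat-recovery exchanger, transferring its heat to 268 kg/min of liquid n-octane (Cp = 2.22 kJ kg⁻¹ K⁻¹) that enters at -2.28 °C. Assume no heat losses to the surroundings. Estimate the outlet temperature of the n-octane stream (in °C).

T_c,out = 5.61 °C

Heat released by hot stream: Q = 69.0 × 2.15 × (35.4 − 3.76) = 4693.8 kJ/min
Energy balance on cold side (adiabatic exchanger): Q = ṁ_c·Cp_c·(T_c,out − T_c,in)
T_c,out = -2.28 + 4693.8/(268 × 2.22) = 5.6093 °C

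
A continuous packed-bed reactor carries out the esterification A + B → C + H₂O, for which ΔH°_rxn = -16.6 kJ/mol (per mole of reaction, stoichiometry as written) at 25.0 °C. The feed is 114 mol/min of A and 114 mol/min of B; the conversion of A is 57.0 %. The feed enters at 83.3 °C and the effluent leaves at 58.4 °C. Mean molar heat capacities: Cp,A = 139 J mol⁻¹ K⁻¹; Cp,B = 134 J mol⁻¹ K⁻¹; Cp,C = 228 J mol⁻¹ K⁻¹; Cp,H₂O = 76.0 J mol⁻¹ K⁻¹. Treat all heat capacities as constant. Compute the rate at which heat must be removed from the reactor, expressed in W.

Extent of reaction ξ = 0.570 × 114 = 64.98 mol/min
Reaction term: ξ·ΔH°_rxn = 64.98 × -16.6 = -1078.7 kJ/min
Sensible, feed 83.3→25 °C: -1814.4 kJ/min
Outlet flows (mol/min): A 49.02, B 49.02, C 64.98, H₂O 64.98
Sensible, products 25→58.4 °C: 1106.8 kJ/min
Q = ΔH = -1786.3 kJ/min = -29.772 kW
Heat removed = 29772 W

Q_out = 29800 W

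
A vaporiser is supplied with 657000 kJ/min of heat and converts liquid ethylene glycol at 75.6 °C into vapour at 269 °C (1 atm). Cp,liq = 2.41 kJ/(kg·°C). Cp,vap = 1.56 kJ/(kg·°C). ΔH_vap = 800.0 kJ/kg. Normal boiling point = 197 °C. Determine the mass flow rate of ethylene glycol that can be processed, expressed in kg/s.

ṁ = 9.09 kg/s

Δh = 2.41×(197−75.6) + 800.0 + 1.56×(269−197) = 1204.9 kJ/kg
Q = 657000 kJ/min = 10950 kJ/s = 10950 kJ/s
ṁ = Q/Δh = 10950 / 1204.9 = 9.0879 kg/s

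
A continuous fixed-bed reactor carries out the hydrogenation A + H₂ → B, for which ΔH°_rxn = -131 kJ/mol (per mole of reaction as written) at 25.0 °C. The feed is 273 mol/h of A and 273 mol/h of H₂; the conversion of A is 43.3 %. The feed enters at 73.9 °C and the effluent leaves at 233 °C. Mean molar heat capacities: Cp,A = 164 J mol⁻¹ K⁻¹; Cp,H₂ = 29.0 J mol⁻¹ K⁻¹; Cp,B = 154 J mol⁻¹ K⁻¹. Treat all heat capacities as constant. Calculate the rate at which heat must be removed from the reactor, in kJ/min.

Extent of reaction ξ = 0.433 × 273 = 118.21 mol/h
Reaction term: ξ·ΔH°_rxn = 118.21 × -131 = -15485 kJ/h
Sensible, feed 73.9→25 °C: -2576.5 kJ/h
Outlet flows (mol/h): A 154.79, H₂ 154.79, B 118.21
Sensible, products 25→233 °C: 10000 kJ/h
Q = ΔH = -8061.5 kJ/h = -2.2393 kW
Heat removed = 134.36 kJ/min

Q_out = 134 kJ/min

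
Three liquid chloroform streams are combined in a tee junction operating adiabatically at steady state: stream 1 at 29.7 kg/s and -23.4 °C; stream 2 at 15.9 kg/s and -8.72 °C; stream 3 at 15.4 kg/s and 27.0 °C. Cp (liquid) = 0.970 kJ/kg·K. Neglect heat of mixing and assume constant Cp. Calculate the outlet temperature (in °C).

T_out = -6.85 °C

Energy balance with Q = 0: Σ ṁᵢCp,ᵢ(T_out − Tᵢ) = 0
Σ ṁᵢCp,ᵢTᵢ = 29.7×0.970×-23.4 + 15.9×0.970×-8.72 + 15.4×0.970×27.0 = -405.29
Σ ṁᵢCp,ᵢ = 29.7×0.970 + 15.9×0.970 + 15.4×0.970 = 59.17
T_out = -405.29 / 59.17 = -6.8496 °C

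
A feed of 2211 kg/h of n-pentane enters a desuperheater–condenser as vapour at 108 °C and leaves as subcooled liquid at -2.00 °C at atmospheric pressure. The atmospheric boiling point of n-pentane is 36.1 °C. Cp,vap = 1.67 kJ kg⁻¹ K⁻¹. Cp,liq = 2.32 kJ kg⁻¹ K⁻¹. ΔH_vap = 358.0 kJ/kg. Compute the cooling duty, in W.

vapour 108→36.1 °C: -120.07 kJ/kg
condensation at 36.1 °C: -358 kJ/kg
liquid 36.1→-2.00 °C: -88.392 kJ/kg
Δh = -120.07 + -358 + -88.392 = -566.47 kJ/kg
Q = ṁ·Δh = 2211 kg/h × -566.47 kJ/kg = -1.2525e+06 kJ/h
|Q| = 347.9 kW = 347900 W

Q_c = 348000 W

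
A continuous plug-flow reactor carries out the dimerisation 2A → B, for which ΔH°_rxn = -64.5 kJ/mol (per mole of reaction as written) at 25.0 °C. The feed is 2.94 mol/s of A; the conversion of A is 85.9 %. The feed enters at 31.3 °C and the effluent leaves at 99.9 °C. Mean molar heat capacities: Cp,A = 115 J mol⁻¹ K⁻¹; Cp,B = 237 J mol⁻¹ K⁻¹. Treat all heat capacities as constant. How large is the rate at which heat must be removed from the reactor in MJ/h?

Q_out = 207 MJ/h

Extent of reaction ξ = 0.859 × 2.94 / 2 = 1.2627 mol/s
Reaction term: ξ·ΔH°_rxn = 1.2627 × -64.5 = -81.446 kJ/s
Sensible, feed 31.3→25 °C: -2.13 kJ/s
Outlet flows (mol/s): A 0.41454, B 1.2627
Sensible, products 25→99.9 °C: 25.986 kJ/s
Q = ΔH = -57.59 kJ/s = -57.59 kW
Heat removed = 207.33 MJ/h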